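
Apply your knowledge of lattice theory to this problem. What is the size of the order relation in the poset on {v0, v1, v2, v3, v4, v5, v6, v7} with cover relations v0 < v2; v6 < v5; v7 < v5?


The order relation is {(a,b) : a <= b}, reflexive so it includes (a,a).
Examples: (v0,v0), (v0,v2), (v1,v1), (v2,v2), (v3,v3), ...
Total ordered pairs: 11


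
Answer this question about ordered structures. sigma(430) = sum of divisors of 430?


sigma(n) = sum of divisors.
Divisors of 430: [1, 2, 5, 10, 43, 86, 215, 430]
Sum = 792


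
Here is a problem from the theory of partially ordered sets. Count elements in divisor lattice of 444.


Divisors of 444: [1, 2, 3, 4, 6, 12, 37, 74, 111, 148, 222, 444]
Count: 12


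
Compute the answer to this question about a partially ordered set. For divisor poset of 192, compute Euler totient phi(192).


phi(n) = n * prod_{p|n} (1 - 1/p).
Prime divisors of 192: [2, 3]
phi(192) = 192 * (1 - 1/2) * (1 - 1/3)
phi(192) = 64


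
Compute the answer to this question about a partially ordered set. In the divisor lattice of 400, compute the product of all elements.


Divisors of 400: [1, 2, 4, 5, 8, 10, 16, 20, 25, 40, 50, 80, 100, 200, 400]
Product = n^(d(n)/2) = 400^(15/2)
Product = 32768000000000000000


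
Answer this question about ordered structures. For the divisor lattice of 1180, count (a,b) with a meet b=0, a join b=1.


Complement pair (a,b): a meet b = bottom, a join b = top.
Here: gcd(a,b)=1 and lcm(a,b)=1180, i.e. a*b=1180 with a,b coprime.
Pairs found: (1,1180), (4,295), (5,236), (20,59), ... (4 more)
Total ordered pairs: 8


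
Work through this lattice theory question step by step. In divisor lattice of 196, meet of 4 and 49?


In a divisor lattice, meet = gcd (greatest common divisor).
By Euclidean algorithm or factoring: gcd(4,49) = 1


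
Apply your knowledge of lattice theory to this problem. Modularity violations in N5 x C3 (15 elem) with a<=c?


Modular law: if a <= c then a v (b ^ c) = (a v b) ^ c.
Check all triples (a,b,c) with a <= c among 15 elements.
  e.g. a=(a,0), b=(c,0), c=(b,0): lhs=(a,0) != rhs=(b,0)
  e.g. a=(a,0), b=(c,1), c=(b,0): lhs=(a,0) != rhs=(b,0)
Total violating triples: 18


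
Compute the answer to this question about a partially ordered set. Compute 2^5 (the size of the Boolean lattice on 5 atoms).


Power set = 2^n.
2^5 = 32


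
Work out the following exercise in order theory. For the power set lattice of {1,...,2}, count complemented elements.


An element a is complemented if some b has a meet b = bottom, a join b = top.
every subset A has complement S\A, so all elements are complemented.
Complemented elements: {}, {1}, {2}, {1,2}
Count: 4


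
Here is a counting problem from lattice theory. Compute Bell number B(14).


B(n) = number of set partitions of an n-element set.
B(n) satisfies the recurrence: B(n+1) = sum_k C(n,k)*B(k).
B(14) = 190899322


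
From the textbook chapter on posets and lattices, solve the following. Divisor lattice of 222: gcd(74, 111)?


Meet=gcd.
gcd(74,111)=37


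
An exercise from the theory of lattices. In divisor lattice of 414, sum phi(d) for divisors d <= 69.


Divisors of 414 up to 69: [1, 2, 3, 6, 9, 18, 23, 46, 69]
phi values: [1, 1, 2, 2, 6, 6, 22, 22, 44]
Sum = 106


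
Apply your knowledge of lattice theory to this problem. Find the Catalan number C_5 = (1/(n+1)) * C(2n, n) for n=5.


C(n) = C(2n, n) / (n+1).
C(10, 5) = 252
C(5) = 252 / 6 = 42


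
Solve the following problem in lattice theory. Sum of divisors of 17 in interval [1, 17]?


Interval [1,17] in divisors of 17: [1, 17]
Sum = 18


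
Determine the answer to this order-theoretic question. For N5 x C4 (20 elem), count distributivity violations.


Distributive law: a ^ (b v c) = (a ^ b) v (a ^ c).
Check all 20^3 = 8000 ordered triples (a,b,c).
  e.g. a=(b,0), b=(a,0), c=(c,0): lhs=(b,0) != rhs=(a,0)
  e.g. a=(b,0), b=(a,0), c=(c,1): lhs=(b,0) != rhs=(a,0)
Total violating triples: 128


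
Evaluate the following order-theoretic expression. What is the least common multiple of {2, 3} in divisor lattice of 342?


In a divisor lattice, join = lcm (least common multiple).
Compute lcm iteratively: start with first element, then lcm(current, next).
Elements: [2, 3]
lcm(2,3) = 6
Final lcm = 6


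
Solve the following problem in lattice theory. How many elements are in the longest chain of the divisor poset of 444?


A chain is a totally ordered subset; we count the number of elements in a maximum chain.
Compute, for each element x, the size of the longest chain ending at x:
  1: 1
  2: 2
  3: 2
  37: 2
  4: 3
  6: 3
  ...
A maximum chain: 1 < 2 < 4 < 12 < 444
Number of elements in the longest chain: 5


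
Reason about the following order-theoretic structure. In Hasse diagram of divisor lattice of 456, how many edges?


A cover relation a -< b holds when a < b with no c strictly between.
Cover relations:
  1 -< 2
  1 -< 3
  1 -< 19
  2 -< 4
  2 -< 6
  2 -< 38
  3 -< 6
  3 -< 57
  ...20 more
Total: 28


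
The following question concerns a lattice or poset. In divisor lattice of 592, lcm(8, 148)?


Join=lcm.
gcd(8,148)=4
lcm=296


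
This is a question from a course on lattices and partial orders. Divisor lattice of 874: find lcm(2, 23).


In a divisor lattice, join = lcm (least common multiple).
gcd(2,23) = 1
lcm(2,23) = 2*23/gcd = 46/1 = 46


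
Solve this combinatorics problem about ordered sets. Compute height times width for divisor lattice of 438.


Height = length of longest chain minus 1; width = size of largest antichain.
A maximum chain: 1 | 73 | 219 | 438  (height 3).
A maximum antichain: {2, 3, 73}  (width 3).
Product = 3 * 3 = 9


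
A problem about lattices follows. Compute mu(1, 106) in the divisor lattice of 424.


In a divisor lattice, mu(a,b) = mu(b/a) where mu is the classical Mobius function.
b/a = 106/1 = 106
Prime factorization of 106: primes [2, 53]
106 is squarefree with 2 prime factor(s), so mu(106) = (-1)^2 = 1


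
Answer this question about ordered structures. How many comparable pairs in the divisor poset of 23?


A comparable pair {a,b} has a < b or b < a in the order.
Count unordered pairs where one element is strictly below the other.
Examples: {1,23}
Total comparable pairs: 1


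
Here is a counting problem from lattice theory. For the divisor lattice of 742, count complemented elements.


An element a is complemented if some b has a meet b = bottom, a join b = top.
a is complemented iff gcd(a, n/a)=1, i.e. a is a unitary divisor of 742.
Complemented elements: 1, 2, 7, 14, 53, 106, ... (2 more)
Count: 8


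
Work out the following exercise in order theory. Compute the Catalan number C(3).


C(n) = C(2n, n) / (n+1).
C(6, 3) = 20
C(3) = 20 / 4 = 5


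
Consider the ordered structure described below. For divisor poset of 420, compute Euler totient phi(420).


phi(n) = n * prod_{p|n} (1 - 1/p).
Prime divisors of 420: [2, 3, 5, 7]
phi(420) = 420 * (1 - 1/2) * (1 - 1/3) * (1 - 1/5) * (1 - 1/7)
phi(420) = 96


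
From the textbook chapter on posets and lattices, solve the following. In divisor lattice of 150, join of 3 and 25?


In a divisor lattice, join = lcm (least common multiple).
gcd(3,25) = 1
lcm(3,25) = 3*25/gcd = 75/1 = 75


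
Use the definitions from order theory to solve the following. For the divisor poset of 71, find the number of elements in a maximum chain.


A chain is a totally ordered subset; we count the number of elements in a maximum chain.
Compute, for each element x, the size of the longest chain ending at x:
  1: 1
  71: 2
A maximum chain: 1 < 71
Number of elements in the longest chain: 2


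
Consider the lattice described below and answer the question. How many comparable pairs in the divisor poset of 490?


A comparable pair {a,b} has a < b or b < a in the order.
Count unordered pairs where one element is strictly below the other.
Examples: {1,2}, {1,5}, {1,7}, {1,10}, ...
Total comparable pairs: 42


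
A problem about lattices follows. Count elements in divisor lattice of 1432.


Divisors of 1432: [1, 2, 4, 8, 179, 358, 716, 1432]
Count: 8


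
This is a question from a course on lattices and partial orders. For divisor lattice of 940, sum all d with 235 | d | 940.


Interval [235,940] in divisors of 940: [235, 470, 940]
Sum = 1645


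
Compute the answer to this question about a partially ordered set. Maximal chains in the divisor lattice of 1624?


A maximal chain goes from the minimum element to a maximal element via cover relations.
Counting all min-to-max paths in the cover graph.
Total maximal chains: 20


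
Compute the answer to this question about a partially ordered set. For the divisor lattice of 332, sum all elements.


sigma(n) = sum of divisors.
Divisors of 332: [1, 2, 4, 83, 166, 332]
Sum = 588


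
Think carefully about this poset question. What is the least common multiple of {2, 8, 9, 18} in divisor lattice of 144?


In a divisor lattice, join = lcm (least common multiple).
Compute lcm iteratively: start with first element, then lcm(current, next).
Elements: [2, 8, 9, 18]
lcm(2,8) = 8
lcm(8,9) = 72
lcm(72,18) = 72
Final lcm = 72


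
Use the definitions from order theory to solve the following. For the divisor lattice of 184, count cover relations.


A cover relation a -< b holds when a < b with no c strictly between.
Cover relations:
  1 -< 2
  1 -< 23
  2 -< 4
  2 -< 46
  4 -< 8
  4 -< 92
  8 -< 184
  23 -< 46
  ...2 more
Total: 10


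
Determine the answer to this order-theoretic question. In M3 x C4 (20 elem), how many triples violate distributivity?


Distributive law: a ^ (b v c) = (a ^ b) v (a ^ c).
Check all 20^3 = 8000 ordered triples (a,b,c).
  e.g. a=(a1,0), b=(a2,0), c=(a3,0): lhs=(a1,0) != rhs=(0,0)
  e.g. a=(a1,0), b=(a2,0), c=(a3,1): lhs=(a1,0) != rhs=(0,0)
Total violating triples: 384


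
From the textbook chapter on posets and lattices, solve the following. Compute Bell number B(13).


B(n) = number of set partitions of an n-element set.
B(n) satisfies the recurrence: B(n+1) = sum_k C(n,k)*B(k).
B(13) = 27644437


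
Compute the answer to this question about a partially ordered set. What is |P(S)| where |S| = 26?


Power set = 2^n.
2^26 = 67108864


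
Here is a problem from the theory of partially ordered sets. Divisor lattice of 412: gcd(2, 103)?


Meet=gcd.
gcd(2,103)=1


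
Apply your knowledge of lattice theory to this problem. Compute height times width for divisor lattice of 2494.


Height = length of longest chain minus 1; width = size of largest antichain.
A maximum chain: 1 | 43 | 1247 | 2494  (height 3).
A maximum antichain: {2, 29, 43}  (width 3).
Product = 3 * 3 = 9


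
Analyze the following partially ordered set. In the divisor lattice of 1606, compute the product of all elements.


Divisors of 1606: [1, 2, 11, 22, 73, 146, 803, 1606]
Product = n^(d(n)/2) = 1606^(8/2)
Product = 6652458343696


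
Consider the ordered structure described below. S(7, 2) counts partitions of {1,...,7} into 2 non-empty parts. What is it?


S(n,k) = k*S(n-1,k) + S(n-1,k-1).
S(6,2) = 31, S(6,1) = 1
S(7,2) = 2*31 + 1 = 62 + 1
S(7,2) = 63


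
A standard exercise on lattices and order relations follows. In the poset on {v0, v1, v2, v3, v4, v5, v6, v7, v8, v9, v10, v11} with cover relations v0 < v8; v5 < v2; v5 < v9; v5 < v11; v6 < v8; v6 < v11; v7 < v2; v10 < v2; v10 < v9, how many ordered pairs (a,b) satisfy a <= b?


The order relation is {(a,b) : a <= b}, reflexive so it includes (a,a).
Examples: (v0,v0), (v0,v8), (v1,v1), (v10,v10), (v10,v2), ...
Total ordered pairs: 21


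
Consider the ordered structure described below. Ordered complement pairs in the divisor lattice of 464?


Complement pair (a,b): a meet b = bottom, a join b = top.
Here: gcd(a,b)=1 and lcm(a,b)=464, i.e. a*b=464 with a,b coprime.
Pairs found: (1,464), (16,29), (29,16), (464,1)
Total ordered pairs: 4


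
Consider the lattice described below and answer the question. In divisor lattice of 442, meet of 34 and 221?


In a divisor lattice, meet = gcd (greatest common divisor).
By Euclidean algorithm or factoring: gcd(34,221) = 17


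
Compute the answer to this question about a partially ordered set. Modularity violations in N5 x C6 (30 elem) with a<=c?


Modular law: if a <= c then a v (b ^ c) = (a v b) ^ c.
Check all triples (a,b,c) with a <= c among 30 elements.
  e.g. a=(a,0), b=(c,0), c=(b,0): lhs=(a,0) != rhs=(b,0)
  e.g. a=(a,0), b=(c,1), c=(b,0): lhs=(a,0) != rhs=(b,0)
Total violating triples: 126


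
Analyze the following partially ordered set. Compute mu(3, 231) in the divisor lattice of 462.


In a divisor lattice, mu(a,b) = mu(b/a) where mu is the classical Mobius function.
b/a = 231/3 = 77
Prime factorization of 77: primes [7, 11]
77 is squarefree with 2 prime factor(s), so mu(77) = (-1)^2 = 1


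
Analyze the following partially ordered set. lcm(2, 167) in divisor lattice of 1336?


Join=lcm.
gcd(2,167)=1
lcm=334


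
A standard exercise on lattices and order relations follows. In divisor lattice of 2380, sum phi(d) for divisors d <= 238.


Divisors of 2380 up to 238: [1, 2, 4, 5, 7, 10, 14, 17, 20, 28, 34, 35, 68, 70, 85, 119, 140, 170, 238]
phi values: [1, 1, 2, 4, 6, 4, 6, 16, 8, 12, 16, 24, 32, 24, 64, 96, 48, 64, 96]
Sum = 524


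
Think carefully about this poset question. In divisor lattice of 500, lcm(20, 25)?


Join=lcm.
gcd(20,25)=5
lcm=100


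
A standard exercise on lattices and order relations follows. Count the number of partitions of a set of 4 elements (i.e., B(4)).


B(n) = number of set partitions of an n-element set.
B(n) satisfies the recurrence: B(n+1) = sum_k C(n,k)*B(k).
B(4) = 15


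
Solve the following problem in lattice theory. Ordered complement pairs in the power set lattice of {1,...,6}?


Complement pair (a,b): a meet b = bottom, a join b = top.
Here: A intersect B = {} and A union B = {1,...,6}.
Pairs found: ({},{1,2,3,4,5,6}), ({1},{2,3,4,5,6}), ({2},{1,3,4,5,6}), ({3},{1,2,4,5,6}), ... (60 more)
Total ordered pairs: 64


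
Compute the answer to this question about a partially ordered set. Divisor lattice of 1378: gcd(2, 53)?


Meet=gcd.
gcd(2,53)=1


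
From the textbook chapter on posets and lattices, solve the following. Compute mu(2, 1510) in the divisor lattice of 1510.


In a divisor lattice, mu(a,b) = mu(b/a) where mu is the classical Mobius function.
b/a = 1510/2 = 755
Prime factorization of 755: primes [5, 151]
755 is squarefree with 2 prime factor(s), so mu(755) = (-1)^2 = 1


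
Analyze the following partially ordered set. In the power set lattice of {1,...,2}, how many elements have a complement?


An element a is complemented if some b has a meet b = bottom, a join b = top.
every subset A has complement S\A, so all elements are complemented.
Complemented elements: {}, {1}, {2}, {1,2}
Count: 4


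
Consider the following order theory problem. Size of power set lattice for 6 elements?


Power set = 2^n.
2^6 = 64


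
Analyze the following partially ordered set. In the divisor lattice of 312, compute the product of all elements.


Divisors of 312: [1, 2, 3, 4, 6, 8, 12, 13, 24, 26, 39, 52, 78, 104, 156, 312]
Product = n^(d(n)/2) = 312^(16/2)
Product = 89791815397090000896


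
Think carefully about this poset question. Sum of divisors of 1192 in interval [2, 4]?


Interval [2,4] in divisors of 1192: [2, 4]
Sum = 6


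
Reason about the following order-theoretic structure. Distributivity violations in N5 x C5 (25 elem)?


Distributive law: a ^ (b v c) = (a ^ b) v (a ^ c).
Check all 25^3 = 15625 ordered triples (a,b,c).
  e.g. a=(b,0), b=(a,0), c=(c,0): lhs=(b,0) != rhs=(a,0)
  e.g. a=(b,0), b=(a,0), c=(c,1): lhs=(b,0) != rhs=(a,0)
Total violating triples: 250


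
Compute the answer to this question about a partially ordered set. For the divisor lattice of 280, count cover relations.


A cover relation a -< b holds when a < b with no c strictly between.
Cover relations:
  1 -< 2
  1 -< 5
  1 -< 7
  2 -< 4
  2 -< 10
  2 -< 14
  4 -< 8
  4 -< 20
  ...20 more
Total: 28


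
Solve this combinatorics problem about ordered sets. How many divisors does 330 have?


Divisors of 330: [1, 2, 3, 5, 6, 10, 11, 15, 22, 30, 33, 55, 66, 110, 165, 330]
Count: 16


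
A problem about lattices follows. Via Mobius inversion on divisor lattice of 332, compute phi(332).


phi(n) = n * prod_{p|n} (1 - 1/p).
Prime divisors of 332: [2, 83]
phi(332) = 332 * (1 - 1/2) * (1 - 1/83)
phi(332) = 164


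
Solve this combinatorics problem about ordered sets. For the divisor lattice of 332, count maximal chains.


A maximal chain goes from the minimum element to a maximal element via cover relations.
Counting all min-to-max paths in the cover graph.
Total maximal chains: 3


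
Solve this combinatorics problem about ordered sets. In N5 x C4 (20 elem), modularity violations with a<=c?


Modular law: if a <= c then a v (b ^ c) = (a v b) ^ c.
Check all triples (a,b,c) with a <= c among 20 elements.
  e.g. a=(a,0), b=(c,0), c=(b,0): lhs=(a,0) != rhs=(b,0)
  e.g. a=(a,0), b=(c,1), c=(b,0): lhs=(a,0) != rhs=(b,0)
Total violating triples: 40


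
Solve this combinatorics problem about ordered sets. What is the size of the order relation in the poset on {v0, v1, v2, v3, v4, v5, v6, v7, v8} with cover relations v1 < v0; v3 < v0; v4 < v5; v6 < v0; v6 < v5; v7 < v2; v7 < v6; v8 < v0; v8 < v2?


The order relation is {(a,b) : a <= b}, reflexive so it includes (a,a).
Examples: (v0,v0), (v1,v0), (v1,v1), (v2,v2), (v3,v0), ...
Total ordered pairs: 20


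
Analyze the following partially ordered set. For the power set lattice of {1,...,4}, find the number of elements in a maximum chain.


A chain is a totally ordered subset; we count the number of elements in a maximum chain.
Compute, for each element x, the size of the longest chain ending at x:
  {}: 1
  {1}: 2
  {2}: 2
  {3}: 2
  {4}: 2
  {1,2}: 3
  ...
A maximum chain: {} < {1} < {1,2} < {1,2,3} < {1,2,3,4}
Number of elements in the longest chain: 5


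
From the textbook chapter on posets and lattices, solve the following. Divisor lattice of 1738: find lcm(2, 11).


In a divisor lattice, join = lcm (least common multiple).
gcd(2,11) = 1
lcm(2,11) = 2*11/gcd = 22/1 = 22


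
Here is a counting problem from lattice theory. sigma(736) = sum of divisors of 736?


sigma(n) = sum of divisors.
Divisors of 736: [1, 2, 4, 8, 16, 23, 32, 46, 92, 184, 368, 736]
Sum = 1512


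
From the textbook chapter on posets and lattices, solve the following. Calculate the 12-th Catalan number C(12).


C(n) = C(2n, n) / (n+1).
C(24, 12) = 2704156
C(12) = 2704156 / 13 = 208012


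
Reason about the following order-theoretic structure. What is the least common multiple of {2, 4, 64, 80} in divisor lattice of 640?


In a divisor lattice, join = lcm (least common multiple).
Compute lcm iteratively: start with first element, then lcm(current, next).
Elements: [2, 4, 64, 80]
lcm(2,4) = 4
lcm(4,64) = 64
lcm(64,80) = 320
Final lcm = 320


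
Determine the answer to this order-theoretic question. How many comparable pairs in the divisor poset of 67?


A comparable pair {a,b} has a < b or b < a in the order.
Count unordered pairs where one element is strictly below the other.
Examples: {1,67}
Total comparable pairs: 1


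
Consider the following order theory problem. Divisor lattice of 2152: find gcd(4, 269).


In a divisor lattice, meet = gcd (greatest common divisor).
By Euclidean algorithm or factoring: gcd(4,269) = 1


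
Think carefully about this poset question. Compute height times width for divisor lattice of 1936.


Height = length of longest chain minus 1; width = size of largest antichain.
A maximum chain: 1 | 11 | 121 | 242 | 484 | 968 | 1936  (height 6).
A maximum antichain: {4, 22, 121}  (width 3).
Product = 6 * 3 = 18


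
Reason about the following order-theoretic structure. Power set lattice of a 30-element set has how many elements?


Power set = 2^n.
2^30 = 1073741824


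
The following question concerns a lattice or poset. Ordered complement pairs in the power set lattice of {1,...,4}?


Complement pair (a,b): a meet b = bottom, a join b = top.
Here: A intersect B = {} and A union B = {1,...,4}.
Pairs found: ({},{1,2,3,4}), ({1},{2,3,4}), ({2},{1,3,4}), ({3},{1,2,4}), ... (12 more)
Total ordered pairs: 16


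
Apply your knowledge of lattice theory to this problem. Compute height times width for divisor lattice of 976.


Height = length of longest chain minus 1; width = size of largest antichain.
A maximum chain: 1 | 61 | 122 | 244 | 488 | 976  (height 5).
A maximum antichain: {2, 61}  (width 2).
Product = 5 * 2 = 10


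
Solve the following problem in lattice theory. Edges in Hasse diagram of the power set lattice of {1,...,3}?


A cover relation a -< b holds when a < b with no c strictly between.
Cover relations:
  {} -< {1}
  {} -< {2}
  {} -< {3}
  {1} -< {1,2}
  {1} -< {1,3}
  {2} -< {1,2}
  {2} -< {2,3}
  {3} -< {1,3}
  ...4 more
Total: 12


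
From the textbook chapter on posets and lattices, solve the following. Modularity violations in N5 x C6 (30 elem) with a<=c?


Modular law: if a <= c then a v (b ^ c) = (a v b) ^ c.
Check all triples (a,b,c) with a <= c among 30 elements.
  e.g. a=(a,0), b=(c,0), c=(b,0): lhs=(a,0) != rhs=(b,0)
  e.g. a=(a,0), b=(c,1), c=(b,0): lhs=(a,0) != rhs=(b,0)
Total violating triples: 126


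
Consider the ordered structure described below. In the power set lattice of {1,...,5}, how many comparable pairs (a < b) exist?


A comparable pair {a,b} has a < b or b < a in the order.
Count unordered pairs where one element is strictly below the other.
Examples: {{},{1}}, {{},{2}}, {{},{3}}, {{},{4}}, ...
Total comparable pairs: 211


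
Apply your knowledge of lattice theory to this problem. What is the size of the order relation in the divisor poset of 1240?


The order relation is {(a,b) : a <= b}, reflexive so it includes (a,a).
Examples: (1,1), (1,10), (1,124), (1,1240), (1,155), ...
Total ordered pairs: 90


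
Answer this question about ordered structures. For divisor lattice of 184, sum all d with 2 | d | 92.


Interval [2,92] in divisors of 184: [2, 4, 46, 92]
Sum = 144


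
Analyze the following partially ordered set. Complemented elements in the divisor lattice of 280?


An element a is complemented if some b has a meet b = bottom, a join b = top.
a is complemented iff gcd(a, n/a)=1, i.e. a is a unitary divisor of 280.
Complemented elements: 1, 5, 7, 8, 35, 40, ... (2 more)
Count: 8


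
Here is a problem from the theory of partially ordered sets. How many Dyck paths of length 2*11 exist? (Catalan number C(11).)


C(n) = C(2n, n) / (n+1).
C(22, 11) = 705432
C(11) = 705432 / 12 = 58786


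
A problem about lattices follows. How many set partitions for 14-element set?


B(n) = number of set partitions of an n-element set.
B(n) satisfies the recurrence: B(n+1) = sum_k C(n,k)*B(k).
B(14) = 190899322


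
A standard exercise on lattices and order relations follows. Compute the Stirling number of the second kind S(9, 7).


S(n,k) = k*S(n-1,k) + S(n-1,k-1).
S(8,7) = 28, S(8,6) = 266
S(9,7) = 7*28 + 266 = 196 + 266
S(9,7) = 462


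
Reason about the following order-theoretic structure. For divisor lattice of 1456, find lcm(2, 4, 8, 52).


In a divisor lattice, join = lcm (least common multiple).
Compute lcm iteratively: start with first element, then lcm(current, next).
Elements: [2, 4, 8, 52]
lcm(2,4) = 4
lcm(4,8) = 8
lcm(8,52) = 104
Final lcm = 104


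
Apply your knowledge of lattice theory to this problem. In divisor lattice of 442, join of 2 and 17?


In a divisor lattice, join = lcm (least common multiple).
gcd(2,17) = 1
lcm(2,17) = 2*17/gcd = 34/1 = 34


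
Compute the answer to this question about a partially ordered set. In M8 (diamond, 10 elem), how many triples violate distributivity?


Distributive law: a ^ (b v c) = (a ^ b) v (a ^ c).
Check all 10^3 = 1000 ordered triples (a,b,c).
  e.g. a=a1, b=a2, c=a3: lhs=a1 != rhs=0
  e.g. a=a1, b=a2, c=a4: lhs=a1 != rhs=0
Total violating triples: 336


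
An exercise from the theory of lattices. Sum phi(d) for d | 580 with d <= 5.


Divisors of 580 up to 5: [1, 2, 4, 5]
phi values: [1, 1, 2, 4]
Sum = 8


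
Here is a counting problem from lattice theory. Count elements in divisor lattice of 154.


Divisors of 154: [1, 2, 7, 11, 14, 22, 77, 154]
Count: 8


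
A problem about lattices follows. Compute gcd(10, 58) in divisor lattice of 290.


In a divisor lattice, meet = gcd (greatest common divisor).
By Euclidean algorithm or factoring: gcd(10,58) = 2


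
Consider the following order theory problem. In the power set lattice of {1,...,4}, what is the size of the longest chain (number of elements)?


A chain is a totally ordered subset; we count the number of elements in a maximum chain.
Compute, for each element x, the size of the longest chain ending at x:
  {}: 1
  {1}: 2
  {2}: 2
  {3}: 2
  {4}: 2
  {1,2}: 3
  ...
A maximum chain: {} < {1} < {1,2} < {1,2,3} < {1,2,3,4}
Number of elements in the longest chain: 5


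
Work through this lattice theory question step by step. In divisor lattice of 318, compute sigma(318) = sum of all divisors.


sigma(n) = sum of divisors.
Divisors of 318: [1, 2, 3, 6, 53, 106, 159, 318]
Sum = 648


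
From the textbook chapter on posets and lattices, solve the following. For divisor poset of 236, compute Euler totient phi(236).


phi(n) = n * prod_{p|n} (1 - 1/p).
Prime divisors of 236: [2, 59]
phi(236) = 236 * (1 - 1/2) * (1 - 1/59)
phi(236) = 116


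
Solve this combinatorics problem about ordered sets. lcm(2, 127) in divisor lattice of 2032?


Join=lcm.
gcd(2,127)=1
lcm=254


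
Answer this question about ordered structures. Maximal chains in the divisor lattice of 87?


A maximal chain goes from the minimum element to a maximal element via cover relations.
Counting all min-to-max paths in the cover graph.
Total maximal chains: 2


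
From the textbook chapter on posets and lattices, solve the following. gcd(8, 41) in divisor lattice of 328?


Meet=gcd.
gcd(8,41)=1


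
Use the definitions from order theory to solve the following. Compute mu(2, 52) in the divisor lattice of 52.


In a divisor lattice, mu(a,b) = mu(b/a) where mu is the classical Mobius function.
b/a = 52/2 = 26
Prime factorization of 26: primes [2, 13]
26 is squarefree with 2 prime factor(s), so mu(26) = (-1)^2 = 1


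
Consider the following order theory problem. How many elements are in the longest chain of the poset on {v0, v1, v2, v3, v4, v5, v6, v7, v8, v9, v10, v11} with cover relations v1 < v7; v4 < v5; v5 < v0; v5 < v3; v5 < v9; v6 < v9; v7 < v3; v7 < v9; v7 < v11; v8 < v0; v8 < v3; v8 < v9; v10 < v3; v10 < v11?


A chain is a totally ordered subset; we count the number of elements in a maximum chain.
Compute, for each element x, the size of the longest chain ending at x:
  v1: 1
  v2: 1
  v4: 1
  v6: 1
  v8: 1
  v10: 1
  ...
A maximum chain: v4 < v5 < v0
Number of elements in the longest chain: 3


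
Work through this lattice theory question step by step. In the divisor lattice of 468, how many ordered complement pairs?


Complement pair (a,b): a meet b = bottom, a join b = top.
Here: gcd(a,b)=1 and lcm(a,b)=468, i.e. a*b=468 with a,b coprime.
Pairs found: (1,468), (4,117), (9,52), (13,36), ... (4 more)
Total ordered pairs: 8


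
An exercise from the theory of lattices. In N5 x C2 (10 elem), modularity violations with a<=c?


Modular law: if a <= c then a v (b ^ c) = (a v b) ^ c.
Check all triples (a,b,c) with a <= c among 10 elements.
  e.g. a=(a,0), b=(c,0), c=(b,0): lhs=(a,0) != rhs=(b,0)
  e.g. a=(a,0), b=(c,1), c=(b,0): lhs=(a,0) != rhs=(b,0)
Total violating triples: 6


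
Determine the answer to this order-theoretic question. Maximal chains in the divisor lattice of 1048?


A maximal chain goes from the minimum element to a maximal element via cover relations.
Counting all min-to-max paths in the cover graph.
Total maximal chains: 4


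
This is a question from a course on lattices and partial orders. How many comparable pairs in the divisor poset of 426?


A comparable pair {a,b} has a < b or b < a in the order.
Count unordered pairs where one element is strictly below the other.
Examples: {1,2}, {1,3}, {1,6}, {1,71}, ...
Total comparable pairs: 19


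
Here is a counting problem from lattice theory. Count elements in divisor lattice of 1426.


Divisors of 1426: [1, 2, 23, 31, 46, 62, 713, 1426]
Count: 8


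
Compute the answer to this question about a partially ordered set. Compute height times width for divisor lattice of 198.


Height = length of longest chain minus 1; width = size of largest antichain.
A maximum chain: 1 | 11 | 33 | 99 | 198  (height 4).
A maximum antichain: {6, 9, 22, 33}  (width 4).
Product = 4 * 4 = 16


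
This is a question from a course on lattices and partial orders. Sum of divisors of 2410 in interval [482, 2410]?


Interval [482,2410] in divisors of 2410: [482, 2410]
Sum = 2892


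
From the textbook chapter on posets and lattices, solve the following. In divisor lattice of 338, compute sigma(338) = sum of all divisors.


sigma(n) = sum of divisors.
Divisors of 338: [1, 2, 13, 26, 169, 338]
Sum = 549


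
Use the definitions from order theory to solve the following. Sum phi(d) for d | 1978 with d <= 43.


Divisors of 1978 up to 43: [1, 2, 23, 43]
phi values: [1, 1, 22, 42]
Sum = 66


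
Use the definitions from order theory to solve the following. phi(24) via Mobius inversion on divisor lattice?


phi(n) = n * prod_{p|n} (1 - 1/p).
Prime divisors of 24: [2, 3]
phi(24) = 24 * (1 - 1/2) * (1 - 1/3)
phi(24) = 8


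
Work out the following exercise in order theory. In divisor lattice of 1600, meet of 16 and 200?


In a divisor lattice, meet = gcd (greatest common divisor).
By Euclidean algorithm or factoring: gcd(16,200) = 8


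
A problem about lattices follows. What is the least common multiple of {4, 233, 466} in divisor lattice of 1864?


In a divisor lattice, join = lcm (least common multiple).
Compute lcm iteratively: start with first element, then lcm(current, next).
Elements: [4, 233, 466]
lcm(4,233) = 932
lcm(932,466) = 932
Final lcm = 932


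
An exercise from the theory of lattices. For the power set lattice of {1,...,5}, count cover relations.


A cover relation a -< b holds when a < b with no c strictly between.
Cover relations:
  {} -< {1}
  {} -< {2}
  {} -< {3}
  {} -< {4}
  {} -< {5}
  {1} -< {1,2}
  {1} -< {1,3}
  {1} -< {1,4}
  ...72 more
Total: 80


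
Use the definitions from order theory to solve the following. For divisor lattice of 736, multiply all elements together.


Divisors of 736: [1, 2, 4, 8, 16, 23, 32, 46, 92, 184, 368, 736]
Product = n^(d(n)/2) = 736^(12/2)
Product = 158952325472321536


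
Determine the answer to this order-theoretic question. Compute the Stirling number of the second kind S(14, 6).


S(n,k) = k*S(n-1,k) + S(n-1,k-1).
S(13,6) = 9321312, S(13,5) = 7508501
S(14,6) = 6*9321312 + 7508501 = 55927872 + 7508501
S(14,6) = 63436373


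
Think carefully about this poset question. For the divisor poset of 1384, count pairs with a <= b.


The order relation is {(a,b) : a <= b}, reflexive so it includes (a,a).
Examples: (1,1), (1,1384), (1,173), (1,2), (1,346), ...
Total ordered pairs: 30


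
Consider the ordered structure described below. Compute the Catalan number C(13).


C(n) = C(2n, n) / (n+1).
C(26, 13) = 10400600
C(13) = 10400600 / 14 = 742900


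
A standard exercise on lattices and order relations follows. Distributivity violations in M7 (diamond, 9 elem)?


Distributive law: a ^ (b v c) = (a ^ b) v (a ^ c).
Check all 9^3 = 729 ordered triples (a,b,c).
  e.g. a=a1, b=a2, c=a3: lhs=a1 != rhs=0
  e.g. a=a1, b=a2, c=a4: lhs=a1 != rhs=0
Total violating triples: 210


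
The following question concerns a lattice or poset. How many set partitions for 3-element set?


B(n) = number of set partitions of an n-element set.
B(n) satisfies the recurrence: B(n+1) = sum_k C(n,k)*B(k).
B(3) = 5


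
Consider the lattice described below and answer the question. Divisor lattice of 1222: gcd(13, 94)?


Meet=gcd.
gcd(13,94)=1


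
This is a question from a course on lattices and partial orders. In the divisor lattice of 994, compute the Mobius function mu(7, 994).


In a divisor lattice, mu(a,b) = mu(b/a) where mu is the classical Mobius function.
b/a = 994/7 = 142
Prime factorization of 142: primes [2, 71]
142 is squarefree with 2 prime factor(s), so mu(142) = (-1)^2 = 1


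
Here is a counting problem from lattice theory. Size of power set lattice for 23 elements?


Power set = 2^n.
2^23 = 8388608


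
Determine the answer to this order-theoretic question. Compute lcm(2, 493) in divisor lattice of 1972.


In a divisor lattice, join = lcm (least common multiple).
gcd(2,493) = 1
lcm(2,493) = 2*493/gcd = 986/1 = 986


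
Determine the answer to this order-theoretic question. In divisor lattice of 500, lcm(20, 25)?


Join=lcm.
gcd(20,25)=5
lcm=100


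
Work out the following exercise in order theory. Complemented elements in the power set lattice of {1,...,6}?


An element a is complemented if some b has a meet b = bottom, a join b = top.
every subset A has complement S\A, so all elements are complemented.
Complemented elements: {}, {1}, {2}, {3}, {4}, {5}, ... (58 more)
Count: 64


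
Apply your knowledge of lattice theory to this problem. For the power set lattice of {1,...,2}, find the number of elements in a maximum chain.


A chain is a totally ordered subset; we count the number of elements in a maximum chain.
Compute, for each element x, the size of the longest chain ending at x:
  {}: 1
  {1}: 2
  {2}: 2
  {1,2}: 3
A maximum chain: {} < {1} < {1,2}
Number of elements in the longest chain: 3


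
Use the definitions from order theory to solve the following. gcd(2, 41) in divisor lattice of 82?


Meet=gcd.
gcd(2,41)=1


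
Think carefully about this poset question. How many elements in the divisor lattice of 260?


Divisors of 260: [1, 2, 4, 5, 10, 13, 20, 26, 52, 65, 130, 260]
Count: 12


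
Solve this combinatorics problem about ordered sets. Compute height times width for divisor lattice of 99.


Height = length of longest chain minus 1; width = size of largest antichain.
A maximum chain: 1 | 11 | 33 | 99  (height 3).
A maximum antichain: {3, 11}  (width 2).
Product = 3 * 2 = 6


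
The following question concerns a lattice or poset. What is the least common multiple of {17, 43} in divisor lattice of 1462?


In a divisor lattice, join = lcm (least common multiple).
Compute lcm iteratively: start with first element, then lcm(current, next).
Elements: [17, 43]
lcm(17,43) = 731
Final lcm = 731


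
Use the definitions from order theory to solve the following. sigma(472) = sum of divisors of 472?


sigma(n) = sum of divisors.
Divisors of 472: [1, 2, 4, 8, 59, 118, 236, 472]
Sum = 900


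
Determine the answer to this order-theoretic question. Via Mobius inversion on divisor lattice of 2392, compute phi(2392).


phi(n) = n * prod_{p|n} (1 - 1/p).
Prime divisors of 2392: [2, 13, 23]
phi(2392) = 2392 * (1 - 1/2) * (1 - 1/13) * (1 - 1/23)
phi(2392) = 1056


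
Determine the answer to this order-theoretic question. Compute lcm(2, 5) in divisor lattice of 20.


In a divisor lattice, join = lcm (least common multiple).
gcd(2,5) = 1
lcm(2,5) = 2*5/gcd = 10/1 = 10


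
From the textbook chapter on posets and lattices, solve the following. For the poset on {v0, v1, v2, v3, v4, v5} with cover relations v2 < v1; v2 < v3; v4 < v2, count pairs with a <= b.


The order relation is {(a,b) : a <= b}, reflexive so it includes (a,a).
Examples: (v0,v0), (v1,v1), (v2,v1), (v2,v2), (v2,v3), ...
Total ordered pairs: 11


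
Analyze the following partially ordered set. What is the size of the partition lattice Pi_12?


B(n) = number of set partitions of an n-element set.
B(n) satisfies the recurrence: B(n+1) = sum_k C(n,k)*B(k).
B(12) = 4213597


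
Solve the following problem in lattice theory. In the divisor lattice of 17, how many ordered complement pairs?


Complement pair (a,b): a meet b = bottom, a join b = top.
Here: gcd(a,b)=1 and lcm(a,b)=17, i.e. a*b=17 with a,b coprime.
Pairs found: (1,17), (17,1)
Total ordered pairs: 2


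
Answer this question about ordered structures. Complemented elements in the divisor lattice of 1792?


An element a is complemented if some b has a meet b = bottom, a join b = top.
a is complemented iff gcd(a, n/a)=1, i.e. a is a unitary divisor of 1792.
Complemented elements: 1, 7, 256, 1792
Count: 4


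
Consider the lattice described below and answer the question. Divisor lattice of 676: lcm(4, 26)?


Join=lcm.
gcd(4,26)=2
lcm=52


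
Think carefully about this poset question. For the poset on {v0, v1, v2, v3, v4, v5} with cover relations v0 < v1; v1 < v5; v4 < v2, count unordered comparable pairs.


A comparable pair {a,b} has a < b or b < a in the order.
Count unordered pairs where one element is strictly below the other.
Examples: {v0,v1}, {v0,v5}, {v1,v5}, {v2,v4}
Total comparable pairs: 4


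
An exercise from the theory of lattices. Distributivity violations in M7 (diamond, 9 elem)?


Distributive law: a ^ (b v c) = (a ^ b) v (a ^ c).
Check all 9^3 = 729 ordered triples (a,b,c).
  e.g. a=a1, b=a2, c=a3: lhs=a1 != rhs=0
  e.g. a=a1, b=a2, c=a4: lhs=a1 != rhs=0
Total violating triples: 210


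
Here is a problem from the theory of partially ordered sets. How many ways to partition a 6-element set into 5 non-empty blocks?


S(n,k) = k*S(n-1,k) + S(n-1,k-1).
S(5,5) = 1, S(5,4) = 10
S(6,5) = 5*1 + 10 = 5 + 10
S(6,5) = 15


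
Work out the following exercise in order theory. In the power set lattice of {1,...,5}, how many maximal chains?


A maximal chain goes from the minimum element to a maximal element via cover relations.
Counting all min-to-max paths in the cover graph.
Total maximal chains: 120


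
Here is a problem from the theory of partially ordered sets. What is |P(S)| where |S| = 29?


Power set = 2^n.
2^29 = 536870912


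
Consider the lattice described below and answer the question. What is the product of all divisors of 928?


Divisors of 928: [1, 2, 4, 8, 16, 29, 32, 58, 116, 232, 464, 928]
Product = n^(d(n)/2) = 928^(12/2)
Product = 638686677648277504


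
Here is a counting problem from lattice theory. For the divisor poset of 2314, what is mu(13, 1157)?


In a divisor lattice, mu(a,b) = mu(b/a) where mu is the classical Mobius function.
b/a = 1157/13 = 89
Prime factorization of 89: primes [89]
89 is squarefree with 1 prime factor(s), so mu(89) = (-1)^1 = -1


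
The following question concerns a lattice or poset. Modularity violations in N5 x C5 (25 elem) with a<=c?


Modular law: if a <= c then a v (b ^ c) = (a v b) ^ c.
Check all triples (a,b,c) with a <= c among 25 elements.
  e.g. a=(a,0), b=(c,0), c=(b,0): lhs=(a,0) != rhs=(b,0)
  e.g. a=(a,0), b=(c,1), c=(b,0): lhs=(a,0) != rhs=(b,0)
Total violating triples: 75


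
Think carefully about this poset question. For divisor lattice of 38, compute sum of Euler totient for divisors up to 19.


Divisors of 38 up to 19: [1, 2, 19]
phi values: [1, 1, 18]
Sum = 20


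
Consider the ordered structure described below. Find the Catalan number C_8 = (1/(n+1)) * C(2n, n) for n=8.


C(n) = C(2n, n) / (n+1).
C(16, 8) = 12870
C(8) = 12870 / 9 = 1430


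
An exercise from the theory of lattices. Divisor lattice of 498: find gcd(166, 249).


In a divisor lattice, meet = gcd (greatest common divisor).
By Euclidean algorithm or factoring: gcd(166,249) = 83
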